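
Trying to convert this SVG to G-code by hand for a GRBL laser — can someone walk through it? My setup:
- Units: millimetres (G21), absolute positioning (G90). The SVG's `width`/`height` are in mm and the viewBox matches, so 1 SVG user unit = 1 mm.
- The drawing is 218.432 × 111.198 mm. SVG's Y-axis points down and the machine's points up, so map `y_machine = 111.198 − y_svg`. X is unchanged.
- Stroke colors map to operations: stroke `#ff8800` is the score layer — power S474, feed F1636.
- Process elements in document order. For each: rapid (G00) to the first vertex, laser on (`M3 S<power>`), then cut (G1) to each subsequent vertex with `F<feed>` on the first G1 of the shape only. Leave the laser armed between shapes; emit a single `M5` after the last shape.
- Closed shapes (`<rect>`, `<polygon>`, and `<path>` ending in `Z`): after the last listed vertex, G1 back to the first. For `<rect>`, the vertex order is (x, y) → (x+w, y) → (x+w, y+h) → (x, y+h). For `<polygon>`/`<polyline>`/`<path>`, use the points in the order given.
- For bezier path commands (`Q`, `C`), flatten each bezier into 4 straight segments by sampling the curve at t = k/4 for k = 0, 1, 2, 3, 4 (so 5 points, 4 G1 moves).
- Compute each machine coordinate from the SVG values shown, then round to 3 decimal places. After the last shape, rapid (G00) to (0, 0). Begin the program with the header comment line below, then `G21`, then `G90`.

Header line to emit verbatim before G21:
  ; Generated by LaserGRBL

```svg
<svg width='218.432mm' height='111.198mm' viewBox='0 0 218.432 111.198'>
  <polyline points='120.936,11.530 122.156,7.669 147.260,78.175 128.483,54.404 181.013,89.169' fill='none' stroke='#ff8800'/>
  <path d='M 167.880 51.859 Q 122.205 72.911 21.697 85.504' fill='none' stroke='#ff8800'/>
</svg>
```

1 u = 1 mm; y_m = 111.198 − y.

[1] `<polyline>` open polyline, #ff8800→score S474 F1636: (120.936,99.668) → (122.156,103.529) → (147.260,33.023) → (128.483,56.794) → (181.013,22.029)

[2] `<path>` quadratic bezier, #ff8800→score S474 F1636: (167.880,59.339) → (141.615,49.342) → (108.497,40.402) → (68.524,32.519) → (21.697,25.694)

; Generated by LaserGRBL
G21
G90
G00 X120.936 Y99.668
M3 S474
G1 X122.156 Y103.529 F1636
G1 X147.260 Y33.023
G1 X128.483 Y56.794
G1 X181.013 Y22.029
G00 X167.880 Y59.339
M3 S474
G1 X141.615 Y49.342 F1636
G1 X108.497 Y40.402
G1 X68.524 Y32.519
G1 X21.697 Y25.694
M5
G00 X0.000 Y0.000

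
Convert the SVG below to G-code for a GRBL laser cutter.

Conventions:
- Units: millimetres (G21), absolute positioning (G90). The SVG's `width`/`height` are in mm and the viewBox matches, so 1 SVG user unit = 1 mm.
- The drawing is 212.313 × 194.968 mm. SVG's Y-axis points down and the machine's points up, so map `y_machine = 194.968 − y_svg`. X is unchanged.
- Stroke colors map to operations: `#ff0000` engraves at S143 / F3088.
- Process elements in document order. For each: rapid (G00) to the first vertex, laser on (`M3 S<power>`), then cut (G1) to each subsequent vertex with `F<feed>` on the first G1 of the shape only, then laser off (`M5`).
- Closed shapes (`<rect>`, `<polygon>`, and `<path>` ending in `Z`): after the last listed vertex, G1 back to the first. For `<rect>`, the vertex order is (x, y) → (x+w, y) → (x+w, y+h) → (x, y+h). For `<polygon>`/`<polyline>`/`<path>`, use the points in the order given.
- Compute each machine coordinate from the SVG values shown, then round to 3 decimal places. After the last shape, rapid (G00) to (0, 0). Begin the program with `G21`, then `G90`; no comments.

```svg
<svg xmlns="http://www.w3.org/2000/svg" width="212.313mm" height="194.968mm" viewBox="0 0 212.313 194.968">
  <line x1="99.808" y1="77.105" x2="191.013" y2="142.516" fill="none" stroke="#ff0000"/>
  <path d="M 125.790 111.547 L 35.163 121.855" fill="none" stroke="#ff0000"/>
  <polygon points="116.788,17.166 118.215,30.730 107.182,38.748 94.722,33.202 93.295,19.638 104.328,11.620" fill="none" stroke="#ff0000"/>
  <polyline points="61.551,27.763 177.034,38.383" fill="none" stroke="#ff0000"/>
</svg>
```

G21
G90
G00 X99.808 Y117.863
M3 S143
G1 X191.013 Y52.452 F3088
M5
G00 X125.790 Y83.421
M3 S143
G1 X35.163 Y73.113 F3088
M5
G00 X116.788 Y177.802
M3 S143
G1 X118.215 Y164.238 F3088
G1 X107.182 Y156.220
G1 X94.722 Y161.766
G1 X93.295 Y175.330
G1 X104.328 Y183.348
G1 X116.788 Y177.802
M5
G00 X61.551 Y167.205
M3 S143
G1 X177.034 Y156.585 F3088
M5
G00 X0.000 Y0.000

1 u = 1 mm; y_m = 194.968 − y.

[1] `<line>` line segment, #ff0000→engrave S143 F3088: (99.808,117.863) → (191.013,52.452)

[2] `<path>` line segment, #ff0000→engrave S143 F3088: (125.790,83.421) → (35.163,73.113)

[3] `<polygon>` regular polygon, #ff0000→engrave S143 F3088: (116.788,177.802) → (118.215,164.238) → (107.182,156.220) → (94.722,161.766) → (93.295,175.330) → (104.328,183.348) → (116.788,177.802) (closed)

[4] `<polyline>` line segment, #ff0000→engrave S143 F3088: (61.551,167.205) → (177.034,156.585)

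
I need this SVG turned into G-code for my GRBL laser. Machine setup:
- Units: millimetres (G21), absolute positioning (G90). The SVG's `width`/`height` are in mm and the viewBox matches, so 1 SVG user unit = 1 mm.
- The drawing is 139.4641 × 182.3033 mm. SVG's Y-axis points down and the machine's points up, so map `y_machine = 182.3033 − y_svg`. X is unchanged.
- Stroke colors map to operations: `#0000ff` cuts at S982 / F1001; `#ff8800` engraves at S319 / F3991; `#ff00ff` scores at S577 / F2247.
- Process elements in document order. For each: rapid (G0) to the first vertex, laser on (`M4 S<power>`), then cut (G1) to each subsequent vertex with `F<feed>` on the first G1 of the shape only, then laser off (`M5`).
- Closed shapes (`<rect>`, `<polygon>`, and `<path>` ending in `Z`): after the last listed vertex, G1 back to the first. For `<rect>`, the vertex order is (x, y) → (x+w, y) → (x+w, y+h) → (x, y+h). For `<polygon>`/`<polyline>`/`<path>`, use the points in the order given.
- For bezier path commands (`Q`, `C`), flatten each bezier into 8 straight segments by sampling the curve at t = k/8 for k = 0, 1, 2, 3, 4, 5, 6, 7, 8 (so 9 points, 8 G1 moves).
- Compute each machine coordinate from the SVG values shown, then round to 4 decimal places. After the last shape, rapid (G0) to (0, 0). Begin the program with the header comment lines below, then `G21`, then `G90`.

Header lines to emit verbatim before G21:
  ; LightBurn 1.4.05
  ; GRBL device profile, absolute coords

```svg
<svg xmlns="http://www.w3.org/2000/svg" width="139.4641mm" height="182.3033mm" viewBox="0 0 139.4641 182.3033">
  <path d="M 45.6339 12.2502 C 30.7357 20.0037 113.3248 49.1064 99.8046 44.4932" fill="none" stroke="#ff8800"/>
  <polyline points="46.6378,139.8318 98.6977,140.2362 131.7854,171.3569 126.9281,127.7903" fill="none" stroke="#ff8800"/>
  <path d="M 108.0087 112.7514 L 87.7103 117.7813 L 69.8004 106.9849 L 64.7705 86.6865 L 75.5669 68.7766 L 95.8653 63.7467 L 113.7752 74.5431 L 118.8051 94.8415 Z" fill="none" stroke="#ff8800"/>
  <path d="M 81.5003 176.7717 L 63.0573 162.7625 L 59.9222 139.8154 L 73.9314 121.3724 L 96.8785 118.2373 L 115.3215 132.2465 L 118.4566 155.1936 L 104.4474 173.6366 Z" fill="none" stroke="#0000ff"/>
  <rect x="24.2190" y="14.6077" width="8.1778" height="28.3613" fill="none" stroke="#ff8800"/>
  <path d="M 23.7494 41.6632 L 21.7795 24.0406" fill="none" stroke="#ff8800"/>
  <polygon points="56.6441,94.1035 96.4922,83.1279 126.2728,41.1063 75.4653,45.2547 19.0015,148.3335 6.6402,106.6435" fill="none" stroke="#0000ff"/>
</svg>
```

Since the viewBox matches the mm dimensions, user units are millimetres directly. The only transform is the Y-flip y_m = 182.3033 − y_svg.

Shape 1 is a cubic bezier drawn with `<path>`. Its stroke #ff8800 means engrave at S319, F3991. After flipping Y the toolpath is (45.6339,170.0531) → (44.2387,166.2523) → (49.7142,161.0954) → (59.7917,155.2275) → (72.2025,149.2941) → (84.6779,143.9403) → (94.9492,139.8115) → (100.7477,137.5530) → (99.8046,137.8101).

Shape 2 is a open polyline drawn with `<polyline>`. Its stroke #ff8800 means engrave at S319, F3991. After flipping Y the toolpath is (46.6378,42.4715) → (98.6977,42.0671) → (131.7854,10.9464) → (126.9281,54.5130).

Shape 3 is a regular polygon drawn with `<path>`. Its stroke #ff8800 means engrave at S319, F3991. After flipping Y the toolpath is (108.0087,69.5519) → (87.7103,64.5220) → (69.8004,75.3184) → (64.7705,95.6168) → (75.5669,113.5267) → (95.8653,118.5566) → (113.7752,107.7602) → (118.8051,87.4618) → (108.0087,69.5519), returning to the start.

Shape 4 is a regular polygon drawn with `<path>`. Its stroke #0000ff means cut at S982, F1001. After flipping Y the toolpath is (81.5003,5.5316) → (63.0573,19.5408) → (59.9222,42.4879) → (73.9314,60.9309) → (96.8785,64.0660) → (115.3215,50.0568) → (118.4566,27.1097) → (104.4474,8.6667) → (81.5003,5.5316), returning to the start.

Shape 5 is a rectangle drawn with `<rect>`. Its stroke #ff8800 means engrave at S319, F3991. After flipping Y the toolpath is (24.2190,167.6956) → (32.3968,167.6956) → (32.3968,139.3343) → (24.2190,139.3343) → (24.2190,167.6956), returning to the start.

Shape 6 is a line segment drawn with `<path>`. Its stroke #ff8800 means engrave at S319, F3991. After flipping Y the toolpath is (23.7494,140.6401) → (21.7795,158.2627).

Shape 7 is a closed polygon drawn with `<polygon>`. Its stroke #0000ff means cut at S982, F1001. After flipping Y the toolpath is (56.6441,88.1998) → (96.4922,99.1754) → (126.2728,141.1970) → (75.4653,137.0486) → (19.0015,33.9698) → (6.6402,75.6598) → (56.6441,88.1998), returning to the start.

; LightBurn 1.4.05
; GRBL device profile, absolute coords
G21
G90
G0 X45.6339 Y170.0531
M4 S319
G1 X44.2387 Y166.2523 F3991
G1 X49.7142 Y161.0954
G1 X59.7917 Y155.2275
G1 X72.2025 Y149.2941
G1 X84.6779 Y143.9403
G1 X94.9492 Y139.8115
G1 X100.7477 Y137.5530
G1 X99.8046 Y137.8101
M5
G0 X46.6378 Y42.4715
M4 S319
G1 X98.6977 Y42.0671 F3991
G1 X131.7854 Y10.9464
G1 X126.9281 Y54.5130
M5
G0 X108.0087 Y69.5519
M4 S319
G1 X87.7103 Y64.5220 F3991
G1 X69.8004 Y75.3184
G1 X64.7705 Y95.6168
G1 X75.5669 Y113.5267
G1 X95.8653 Y118.5566
G1 X113.7752 Y107.7602
G1 X118.8051 Y87.4618
G1 X108.0087 Y69.5519
M5
G0 X81.5003 Y5.5316
M4 S982
G1 X63.0573 Y19.5408 F1001
G1 X59.9222 Y42.4879
G1 X73.9314 Y60.9309
G1 X96.8785 Y64.0660
G1 X115.3215 Y50.0568
G1 X118.4566 Y27.1097
G1 X104.4474 Y8.6667
G1 X81.5003 Y5.5316
M5
G0 X24.2190 Y167.6956
M4 S319
G1 X32.3968 Y167.6956 F3991
G1 X32.3968 Y139.3343
G1 X24.2190 Y139.3343
G1 X24.2190 Y167.6956
M5
G0 X23.7494 Y140.6401
M4 S319
G1 X21.7795 Y158.2627 F3991
M5
G0 X56.6441 Y88.1998
M4 S982
G1 X96.4922 Y99.1754 F1001
G1 X126.2728 Y141.1970
G1 X75.4653 Y137.0486
G1 X19.0015 Y33.9698
G1 X6.6402 Y75.6598
G1 X56.6441 Y88.1998
M5
G0 X0.0000 Y0.0000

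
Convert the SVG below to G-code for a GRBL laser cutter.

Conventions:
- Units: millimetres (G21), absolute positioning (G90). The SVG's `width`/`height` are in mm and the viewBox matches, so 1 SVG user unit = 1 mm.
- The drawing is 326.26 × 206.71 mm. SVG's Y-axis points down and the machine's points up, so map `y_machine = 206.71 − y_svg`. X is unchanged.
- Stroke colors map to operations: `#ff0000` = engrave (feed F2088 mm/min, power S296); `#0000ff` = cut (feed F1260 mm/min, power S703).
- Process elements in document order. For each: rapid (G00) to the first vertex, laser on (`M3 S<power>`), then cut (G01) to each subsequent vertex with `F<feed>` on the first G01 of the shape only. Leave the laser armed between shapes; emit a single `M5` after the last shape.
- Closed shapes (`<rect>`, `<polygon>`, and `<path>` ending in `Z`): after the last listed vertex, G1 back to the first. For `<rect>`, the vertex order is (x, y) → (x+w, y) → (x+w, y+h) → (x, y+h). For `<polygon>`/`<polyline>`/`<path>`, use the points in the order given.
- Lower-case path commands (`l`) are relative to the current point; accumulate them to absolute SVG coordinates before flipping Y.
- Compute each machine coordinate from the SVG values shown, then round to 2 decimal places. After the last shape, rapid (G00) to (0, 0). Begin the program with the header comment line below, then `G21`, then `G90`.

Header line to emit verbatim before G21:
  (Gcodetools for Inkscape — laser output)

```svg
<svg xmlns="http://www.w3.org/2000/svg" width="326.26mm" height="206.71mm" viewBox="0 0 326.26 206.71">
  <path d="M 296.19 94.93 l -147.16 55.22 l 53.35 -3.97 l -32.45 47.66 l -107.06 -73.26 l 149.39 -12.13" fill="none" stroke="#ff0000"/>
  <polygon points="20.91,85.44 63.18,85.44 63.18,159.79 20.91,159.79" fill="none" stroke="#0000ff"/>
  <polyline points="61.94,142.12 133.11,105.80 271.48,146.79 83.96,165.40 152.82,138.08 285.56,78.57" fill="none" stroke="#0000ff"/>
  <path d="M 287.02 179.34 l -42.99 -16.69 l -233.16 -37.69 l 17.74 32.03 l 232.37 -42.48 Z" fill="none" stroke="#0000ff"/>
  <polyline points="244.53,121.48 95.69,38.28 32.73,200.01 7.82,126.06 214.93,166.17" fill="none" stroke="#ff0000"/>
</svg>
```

Since the viewBox matches the mm dimensions, user units are millimetres directly. The only transform is the Y-flip y_m = 206.71 − y_svg.

Shape 1 is a open polyline drawn with `<path>`. Its stroke #ff0000 means engrave at S296, F2088. After flipping Y the toolpath is (296.19,111.78) → (149.03,56.56) → (202.38,60.53) → (169.93,12.87) → (62.87,86.13) → (212.26,98.26).

Shape 2 is a rectangle drawn with `<polygon>`. Its stroke #0000ff means cut at S703, F1260. After flipping Y the toolpath is (20.91,121.27) → (63.18,121.27) → (63.18,46.92) → (20.91,46.92) → (20.91,121.27), returning to the start.

Shape 3 is a open polyline drawn with `<polyline>`. Its stroke #0000ff means cut at S703, F1260. After flipping Y the toolpath is (61.94,64.59) → (133.11,100.91) → (271.48,59.92) → (83.96,41.31) → (152.82,68.63) → (285.56,128.14).

Shape 4 is a closed polygon drawn with `<path>`. Its stroke #0000ff means cut at S703, F1260. After flipping Y the toolpath is (287.02,27.37) → (244.03,44.06) → (10.87,81.75) → (28.61,49.72) → (260.98,92.20) → (287.02,27.37), returning to the start.

Shape 5 is a open polyline drawn with `<polyline>`. Its stroke #ff0000 means engrave at S296, F2088. After flipping Y the toolpath is (244.53,85.23) → (95.69,168.43) → (32.73,6.70) → (7.82,80.65) → (214.93,40.54).

(Gcodetools for Inkscape — laser output)
G21
G90
G00 X296.19 Y111.78
M3 S296
G01 X149.03 Y56.56 F2088
G01 X202.38 Y60.53
G01 X169.93 Y12.87
G01 X62.87 Y86.13
G01 X212.26 Y98.26
G00 X20.91 Y121.27
M3 S703
G01 X63.18 Y121.27 F1260
G01 X63.18 Y46.92
G01 X20.91 Y46.92
G01 X20.91 Y121.27
G00 X61.94 Y64.59
M3 S703
G01 X133.11 Y100.91 F1260
G01 X271.48 Y59.92
G01 X83.96 Y41.31
G01 X152.82 Y68.63
G01 X285.56 Y128.14
G00 X287.02 Y27.37
M3 S703
G01 X244.03 Y44.06 F1260
G01 X10.87 Y81.75
G01 X28.61 Y49.72
G01 X260.98 Y92.20
G01 X287.02 Y27.37
G00 X244.53 Y85.23
M3 S296
G01 X95.69 Y168.43 F2088
G01 X32.73 Y6.70
G01 X7.82 Y80.65
G01 X214.93 Y40.54
M5
G00 X0.00 Y0.00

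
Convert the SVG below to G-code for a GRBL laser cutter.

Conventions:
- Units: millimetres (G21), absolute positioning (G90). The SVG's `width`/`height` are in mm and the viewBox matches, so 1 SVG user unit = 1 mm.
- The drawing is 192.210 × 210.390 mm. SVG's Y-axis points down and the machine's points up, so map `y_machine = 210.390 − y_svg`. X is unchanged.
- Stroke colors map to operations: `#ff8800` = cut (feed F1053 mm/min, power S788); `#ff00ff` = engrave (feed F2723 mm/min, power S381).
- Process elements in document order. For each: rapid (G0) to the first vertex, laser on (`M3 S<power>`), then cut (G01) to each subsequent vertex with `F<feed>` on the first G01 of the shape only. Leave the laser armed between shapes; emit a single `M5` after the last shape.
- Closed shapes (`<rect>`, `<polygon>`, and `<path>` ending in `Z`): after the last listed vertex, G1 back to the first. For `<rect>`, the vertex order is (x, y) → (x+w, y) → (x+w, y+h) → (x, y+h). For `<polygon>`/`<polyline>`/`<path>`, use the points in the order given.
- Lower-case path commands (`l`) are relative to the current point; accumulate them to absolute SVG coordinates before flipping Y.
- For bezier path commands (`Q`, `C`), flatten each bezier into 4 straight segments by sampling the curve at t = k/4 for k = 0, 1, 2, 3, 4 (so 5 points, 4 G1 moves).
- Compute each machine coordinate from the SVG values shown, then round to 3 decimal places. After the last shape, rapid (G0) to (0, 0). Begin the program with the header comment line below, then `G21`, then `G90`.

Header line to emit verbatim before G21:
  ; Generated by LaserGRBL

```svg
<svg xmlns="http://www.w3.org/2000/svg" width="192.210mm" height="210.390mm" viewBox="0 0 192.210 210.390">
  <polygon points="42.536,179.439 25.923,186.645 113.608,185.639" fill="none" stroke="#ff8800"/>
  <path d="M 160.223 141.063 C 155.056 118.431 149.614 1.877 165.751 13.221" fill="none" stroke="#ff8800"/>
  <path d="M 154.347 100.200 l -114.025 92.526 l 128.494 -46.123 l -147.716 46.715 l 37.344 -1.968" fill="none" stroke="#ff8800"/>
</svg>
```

; Generated by LaserGRBL
G21
G90
G0 X42.536 Y30.951
M3 S788
G01 X25.923 Y23.745 F1053
G01 X113.608 Y24.751
G01 X42.536 Y30.951
G0 X160.223 Y69.327
M3 S788
G01 X156.638 Y100.445 F1053
G01 X154.998 Y145.989
G01 X157.353 Y185.162
G01 X165.751 Y197.169
G0 X154.347 Y110.190
M3 S788
G01 X40.322 Y17.664 F1053
G01 X168.816 Y63.787
G01 X21.100 Y17.072
G01 X58.444 Y19.040
M5
G0 X0.000 Y0.000

1 u = 1 mm; y_m = 210.390 − y.

[1] `<polygon>` closed polygon, #ff8800→cut S788 F1053: (42.536,30.951) → (25.923,23.745) → (113.608,24.751) → (42.536,30.951) (closed)

[2] `<path>` cubic bezier, #ff8800→cut S788 F1053: (160.223,69.327) → (156.638,100.445) → (154.998,145.989) → (157.353,185.162) → (165.751,197.169)

[3] `<path>` open polyline, #ff8800→cut S788 F1053: (154.347,110.190) → (40.322,17.664) → (168.816,63.787) → (21.100,17.072) → (58.444,19.040)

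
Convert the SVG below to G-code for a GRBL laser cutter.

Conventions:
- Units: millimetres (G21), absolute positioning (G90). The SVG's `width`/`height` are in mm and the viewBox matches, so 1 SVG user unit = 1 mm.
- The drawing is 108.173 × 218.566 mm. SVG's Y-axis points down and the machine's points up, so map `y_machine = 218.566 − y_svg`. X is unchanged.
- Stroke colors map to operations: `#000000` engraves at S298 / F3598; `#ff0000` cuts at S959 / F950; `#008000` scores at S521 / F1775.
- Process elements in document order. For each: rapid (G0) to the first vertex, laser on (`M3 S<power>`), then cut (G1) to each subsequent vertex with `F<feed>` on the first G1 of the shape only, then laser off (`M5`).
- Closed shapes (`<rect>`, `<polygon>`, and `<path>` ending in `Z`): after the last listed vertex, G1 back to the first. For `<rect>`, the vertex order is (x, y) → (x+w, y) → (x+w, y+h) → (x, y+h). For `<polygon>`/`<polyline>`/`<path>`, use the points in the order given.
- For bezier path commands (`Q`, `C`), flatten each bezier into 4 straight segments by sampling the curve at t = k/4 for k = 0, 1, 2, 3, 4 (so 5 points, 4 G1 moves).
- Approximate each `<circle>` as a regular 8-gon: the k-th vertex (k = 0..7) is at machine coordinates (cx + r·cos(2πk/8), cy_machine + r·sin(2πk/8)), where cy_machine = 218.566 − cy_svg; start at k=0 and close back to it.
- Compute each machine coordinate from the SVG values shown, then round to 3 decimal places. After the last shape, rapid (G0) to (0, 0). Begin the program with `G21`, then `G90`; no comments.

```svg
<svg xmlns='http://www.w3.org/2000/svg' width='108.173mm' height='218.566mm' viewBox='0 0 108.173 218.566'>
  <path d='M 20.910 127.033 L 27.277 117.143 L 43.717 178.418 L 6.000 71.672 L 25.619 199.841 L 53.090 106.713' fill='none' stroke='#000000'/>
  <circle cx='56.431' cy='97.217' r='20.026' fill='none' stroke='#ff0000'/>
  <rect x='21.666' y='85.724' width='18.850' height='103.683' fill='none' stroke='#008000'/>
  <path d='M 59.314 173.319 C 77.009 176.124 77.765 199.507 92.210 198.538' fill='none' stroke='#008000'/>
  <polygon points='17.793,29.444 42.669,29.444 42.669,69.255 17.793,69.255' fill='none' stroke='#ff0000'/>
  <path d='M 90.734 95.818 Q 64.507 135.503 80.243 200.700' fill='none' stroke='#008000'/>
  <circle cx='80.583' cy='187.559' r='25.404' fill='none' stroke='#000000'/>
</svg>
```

Since the viewBox matches the mm dimensions, user units are millimetres directly. The only transform is the Y-flip y_m = 218.566 − y_svg.

Shape 1 is a open polyline drawn with `<path>`. Its stroke #000000 means engrave at S298, F3598. After flipping Y the toolpath is (20.910,91.533) → (27.277,101.423) → (43.717,40.148) → (6.000,146.894) → (25.619,18.725) → (53.090,111.853).

Shape 2 is a circle drawn with `<circle>`. Its stroke #ff0000 means cut at S959, F950. After flipping Y the toolpath is (76.457,121.349) → (70.592,135.510) → (56.431,141.375) → (42.270,135.510) → (36.405,121.349) → (42.270,107.188) → (56.431,101.323) → (70.592,107.188) → (76.457,121.349), returning to the start.

Shape 3 is a rectangle drawn with `<rect>`. Its stroke #008000 means score at S521, F1775. After flipping Y the toolpath is (21.666,132.842) → (40.516,132.842) → (40.516,29.159) → (21.666,29.159) → (21.666,132.842), returning to the start.

Shape 4 is a cubic bezier drawn with `<path>`. Its stroke #008000 means score at S521, F1775. After flipping Y the toolpath is (59.314,45.247) → (69.888,39.987) → (76.981,31.222) → (83.464,23.165) → (92.210,20.028).

Shape 5 is a rectangle drawn with `<polygon>`. Its stroke #ff0000 means cut at S959, F950. After flipping Y the toolpath is (17.793,189.122) → (42.669,189.122) → (42.669,149.311) → (17.793,149.311) → (17.793,189.122), returning to the start.

Shape 6 is a quadratic bezier drawn with `<path>`. Its stroke #008000 means score at S521, F1775. After flipping Y the toolpath is (90.734,122.748) → (80.243,101.311) → (74.998,76.685) → (74.998,48.870) → (80.243,17.866).

Shape 7 is a circle drawn with `<circle>`. Its stroke #000000 means engrave at S298, F3598. After flipping Y the toolpath is (105.987,31.007) → (98.546,48.970) → (80.583,56.411) → (62.620,48.970) → (55.179,31.007) → (62.620,13.044) → (80.583,5.603) → (98.546,13.044) → (105.987,31.007), returning to the start.

G21
G90
G0 X20.910 Y91.533
M3 S298
G1 X27.277 Y101.423 F3598
G1 X43.717 Y40.148
G1 X6.000 Y146.894
G1 X25.619 Y18.725
G1 X53.090 Y111.853
M5
G0 X76.457 Y121.349
M3 S959
G1 X70.592 Y135.510 F950
G1 X56.431 Y141.375
G1 X42.270 Y135.510
G1 X36.405 Y121.349
G1 X42.270 Y107.188
G1 X56.431 Y101.323
G1 X70.592 Y107.188
G1 X76.457 Y121.349
M5
G0 X21.666 Y132.842
M3 S521
G1 X40.516 Y132.842 F1775
G1 X40.516 Y29.159
G1 X21.666 Y29.159
G1 X21.666 Y132.842
M5
G0 X59.314 Y45.247
M3 S521
G1 X69.888 Y39.987 F1775
G1 X76.981 Y31.222
G1 X83.464 Y23.165
G1 X92.210 Y20.028
M5
G0 X17.793 Y189.122
M3 S959
G1 X42.669 Y189.122 F950
G1 X42.669 Y149.311
G1 X17.793 Y149.311
G1 X17.793 Y189.122
M5
G0 X90.734 Y122.748
M3 S521
G1 X80.243 Y101.311 F1775
G1 X74.998 Y76.685
G1 X74.998 Y48.870
G1 X80.243 Y17.866
M5
G0 X105.987 Y31.007
M3 S298
G1 X98.546 Y48.970 F3598
G1 X80.583 Y56.411
G1 X62.620 Y48.970
G1 X55.179 Y31.007
G1 X62.620 Y13.044
G1 X80.583 Y5.603
G1 X98.546 Y13.044
G1 X105.987 Y31.007
M5
G0 X0.000 Y0.000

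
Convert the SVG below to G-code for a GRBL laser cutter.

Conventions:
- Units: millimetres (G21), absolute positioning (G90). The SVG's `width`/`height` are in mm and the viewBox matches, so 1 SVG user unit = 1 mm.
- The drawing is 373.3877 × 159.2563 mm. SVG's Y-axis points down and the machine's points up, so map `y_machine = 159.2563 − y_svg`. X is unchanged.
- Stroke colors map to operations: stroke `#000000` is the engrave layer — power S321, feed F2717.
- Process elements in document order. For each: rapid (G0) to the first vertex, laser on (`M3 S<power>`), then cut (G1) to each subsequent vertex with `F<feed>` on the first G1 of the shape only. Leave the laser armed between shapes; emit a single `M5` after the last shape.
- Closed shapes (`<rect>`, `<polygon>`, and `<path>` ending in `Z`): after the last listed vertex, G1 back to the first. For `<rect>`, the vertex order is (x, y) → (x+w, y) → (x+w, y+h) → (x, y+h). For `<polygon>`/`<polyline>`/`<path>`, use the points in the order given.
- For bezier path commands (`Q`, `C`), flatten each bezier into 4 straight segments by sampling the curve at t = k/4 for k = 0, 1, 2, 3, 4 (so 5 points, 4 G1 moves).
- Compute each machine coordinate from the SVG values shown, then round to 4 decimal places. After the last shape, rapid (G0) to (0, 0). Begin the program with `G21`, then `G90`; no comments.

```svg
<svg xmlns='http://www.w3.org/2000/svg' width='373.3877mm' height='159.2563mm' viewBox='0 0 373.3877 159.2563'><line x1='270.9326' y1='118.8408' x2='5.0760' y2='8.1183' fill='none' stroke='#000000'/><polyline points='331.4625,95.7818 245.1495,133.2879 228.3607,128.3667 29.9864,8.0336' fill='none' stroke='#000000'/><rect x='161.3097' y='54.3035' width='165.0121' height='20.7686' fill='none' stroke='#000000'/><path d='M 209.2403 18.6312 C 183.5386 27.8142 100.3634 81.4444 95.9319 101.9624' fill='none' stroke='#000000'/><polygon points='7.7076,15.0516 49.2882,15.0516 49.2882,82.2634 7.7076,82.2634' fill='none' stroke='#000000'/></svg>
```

1 u = 1 mm; y_m = 159.2563 − y.

[1] `<line>` line segment, #000000→engrave S321 F2717: (270.9326,40.4155) → (5.0760,151.1380)

[2] `<polyline>` open polyline, #000000→engrave S321 F2717: (331.4625,63.4745) → (245.1495,25.9684) → (228.3607,30.8896) → (29.9864,151.2227)

[3] `<rect>` rectangle, #000000→engrave S321 F2717: (161.3097,104.9528) → (326.3218,104.9528) → (326.3218,84.1842) → (161.3097,84.1842) → (161.3097,104.9528) (closed)

[4] `<path>` cubic bezier, #000000→engrave S321 F2717: (209.2403,140.6251) → (181.3161,126.6159) → (144.6098,103.2101) → (111.8916,77.6791) → (95.9319,57.2939)

[5] `<polygon>` rectangle, #000000→engrave S321 F2717: (7.7076,144.2047) → (49.2882,144.2047) → (49.2882,76.9929) → (7.7076,76.9929) → (7.7076,144.2047) (closed)

G21
G90
G0 X270.9326 Y40.4155
M3 S321
G1 X5.0760 Y151.1380 F2717
G0 X331.4625 Y63.4745
M3 S321
G1 X245.1495 Y25.9684 F2717
G1 X228.3607 Y30.8896
G1 X29.9864 Y151.2227
G0 X161.3097 Y104.9528
M3 S321
G1 X326.3218 Y104.9528 F2717
G1 X326.3218 Y84.1842
G1 X161.3097 Y84.1842
G1 X161.3097 Y104.9528
G0 X209.2403 Y140.6251
M3 S321
G1 X181.3161 Y126.6159 F2717
G1 X144.6098 Y103.2101
G1 X111.8916 Y77.6791
G1 X95.9319 Y57.2939
G0 X7.7076 Y144.2047
M3 S321
G1 X49.2882 Y144.2047 F2717
G1 X49.2882 Y76.9929
G1 X7.7076 Y76.9929
G1 X7.7076 Y144.2047
M5
G0 X0.0000 Y0.0000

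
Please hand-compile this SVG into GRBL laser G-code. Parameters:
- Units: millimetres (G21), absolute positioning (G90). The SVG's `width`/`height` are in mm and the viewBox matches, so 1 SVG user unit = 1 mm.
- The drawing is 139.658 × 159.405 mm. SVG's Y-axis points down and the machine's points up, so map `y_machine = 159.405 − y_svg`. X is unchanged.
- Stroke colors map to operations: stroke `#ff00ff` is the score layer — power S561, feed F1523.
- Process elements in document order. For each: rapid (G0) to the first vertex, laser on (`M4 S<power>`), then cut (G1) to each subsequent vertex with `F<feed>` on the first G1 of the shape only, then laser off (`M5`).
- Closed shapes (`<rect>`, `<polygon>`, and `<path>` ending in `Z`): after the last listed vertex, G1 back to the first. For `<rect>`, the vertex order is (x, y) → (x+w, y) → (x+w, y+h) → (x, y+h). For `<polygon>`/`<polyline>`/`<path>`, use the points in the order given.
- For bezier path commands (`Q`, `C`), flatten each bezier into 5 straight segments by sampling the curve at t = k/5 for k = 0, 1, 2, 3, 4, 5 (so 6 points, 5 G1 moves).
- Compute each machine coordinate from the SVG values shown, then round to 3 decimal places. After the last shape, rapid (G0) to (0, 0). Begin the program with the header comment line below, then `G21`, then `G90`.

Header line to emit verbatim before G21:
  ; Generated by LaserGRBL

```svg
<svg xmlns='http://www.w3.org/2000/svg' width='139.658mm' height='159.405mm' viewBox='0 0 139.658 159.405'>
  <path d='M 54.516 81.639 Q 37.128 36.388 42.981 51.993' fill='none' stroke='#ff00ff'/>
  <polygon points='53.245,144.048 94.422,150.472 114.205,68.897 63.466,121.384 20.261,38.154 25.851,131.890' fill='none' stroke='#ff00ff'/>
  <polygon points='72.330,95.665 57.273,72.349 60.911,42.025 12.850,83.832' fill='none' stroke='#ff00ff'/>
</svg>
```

; Generated by LaserGRBL
G21
G90
G0 X54.516 Y77.766
M4 S561
G1 X48.490 Y93.432 F1523
G1 X44.324 Y104.230
G1 X42.017 Y110.159
G1 X41.569 Y111.220
G1 X42.981 Y107.412
M5
G0 X53.245 Y15.357
M4 S561
G1 X94.422 Y8.933 F1523
G1 X114.205 Y90.508
G1 X63.466 Y38.021
G1 X20.261 Y121.251
G1 X25.851 Y27.515
G1 X53.245 Y15.357
M5
G0 X72.330 Y63.740
M4 S561
G1 X57.273 Y87.056 F1523
G1 X60.911 Y117.380
G1 X12.850 Y75.573
G1 X72.330 Y63.740
M5
G0 X0.000 Y0.000

1 u = 1 mm; y_m = 159.405 − y.

[1] `<path>` quadratic bezier, #ff00ff→score S561 F1523: (54.516,77.766) → (48.490,93.432) → (44.324,104.230) → (42.017,110.159) → (41.569,111.220) → (42.981,107.412)

[2] `<polygon>` closed polygon, #ff00ff→score S561 F1523: (53.245,15.357) → (94.422,8.933) → (114.205,90.508) → (63.466,38.021) → (20.261,121.251) → (25.851,27.515) → (53.245,15.357) (closed)

[3] `<polygon>` closed polygon, #ff00ff→score S561 F1523: (72.330,63.740) → (57.273,87.056) → (60.911,117.380) → (12.850,75.573) → (72.330,63.740) (closed)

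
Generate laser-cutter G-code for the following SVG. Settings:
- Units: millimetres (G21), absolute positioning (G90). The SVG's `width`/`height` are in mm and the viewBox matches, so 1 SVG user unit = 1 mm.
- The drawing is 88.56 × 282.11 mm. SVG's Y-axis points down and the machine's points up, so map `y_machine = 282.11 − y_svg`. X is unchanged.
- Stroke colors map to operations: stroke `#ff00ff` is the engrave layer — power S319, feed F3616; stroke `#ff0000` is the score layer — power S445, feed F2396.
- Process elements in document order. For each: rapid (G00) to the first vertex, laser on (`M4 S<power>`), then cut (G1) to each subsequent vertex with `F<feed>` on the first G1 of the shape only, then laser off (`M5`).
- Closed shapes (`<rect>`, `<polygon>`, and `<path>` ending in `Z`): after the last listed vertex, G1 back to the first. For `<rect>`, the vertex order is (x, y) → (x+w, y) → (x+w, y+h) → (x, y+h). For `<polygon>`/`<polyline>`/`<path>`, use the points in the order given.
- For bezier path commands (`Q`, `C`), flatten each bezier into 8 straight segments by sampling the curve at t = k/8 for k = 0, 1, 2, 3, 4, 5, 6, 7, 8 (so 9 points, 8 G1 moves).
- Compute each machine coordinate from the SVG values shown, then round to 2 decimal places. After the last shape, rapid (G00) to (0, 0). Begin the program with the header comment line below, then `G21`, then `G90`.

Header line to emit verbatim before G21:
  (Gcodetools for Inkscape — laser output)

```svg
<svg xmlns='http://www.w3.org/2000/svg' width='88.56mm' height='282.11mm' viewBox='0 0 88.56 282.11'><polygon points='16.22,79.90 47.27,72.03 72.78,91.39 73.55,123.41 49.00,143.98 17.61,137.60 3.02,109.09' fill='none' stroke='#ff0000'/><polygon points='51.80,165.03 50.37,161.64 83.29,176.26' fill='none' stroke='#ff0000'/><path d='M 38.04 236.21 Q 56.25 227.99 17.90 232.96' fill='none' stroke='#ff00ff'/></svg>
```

1 u = 1 mm; y_m = 282.11 − y.

[1] `<polygon>` regular polygon, #ff0000→score S445 F2396: (16.22,202.21) → (47.27,210.08) → (72.78,190.72) → (73.55,158.70) → (49.00,138.13) → (17.61,144.51) → (3.02,173.02) → (16.22,202.21) (closed)

[2] `<polygon>` closed polygon, #ff0000→score S445 F2396: (51.80,117.08) → (50.37,120.47) → (83.29,105.85) → (51.80,117.08) (closed)

[3] `<path>` quadratic bezier, #ff00ff→engrave S319 F3616: (38.04,45.90) → (41.71,47.75) → (43.61,49.19) → (43.74,50.21) → (42.11,50.82) → (38.71,51.02) → (33.54,50.81) → (26.60,50.19) → (17.90,49.15)

(Gcodetools for Inkscape — laser output)
G21
G90
G00 X16.22 Y202.21
M4 S445
G1 X47.27 Y210.08 F2396
G1 X72.78 Y190.72
G1 X73.55 Y158.70
G1 X49.00 Y138.13
G1 X17.61 Y144.51
G1 X3.02 Y173.02
G1 X16.22 Y202.21
M5
G00 X51.80 Y117.08
M4 S445
G1 X50.37 Y120.47 F2396
G1 X83.29 Y105.85
G1 X51.80 Y117.08
M5
G00 X38.04 Y45.90
M4 S319
G1 X41.71 Y47.75 F3616
G1 X43.61 Y49.19
G1 X43.74 Y50.21
G1 X42.11 Y50.82
G1 X38.71 Y51.02
G1 X33.54 Y50.81
G1 X26.60 Y50.19
G1 X17.90 Y49.15
M5
G00 X0.00 Y0.00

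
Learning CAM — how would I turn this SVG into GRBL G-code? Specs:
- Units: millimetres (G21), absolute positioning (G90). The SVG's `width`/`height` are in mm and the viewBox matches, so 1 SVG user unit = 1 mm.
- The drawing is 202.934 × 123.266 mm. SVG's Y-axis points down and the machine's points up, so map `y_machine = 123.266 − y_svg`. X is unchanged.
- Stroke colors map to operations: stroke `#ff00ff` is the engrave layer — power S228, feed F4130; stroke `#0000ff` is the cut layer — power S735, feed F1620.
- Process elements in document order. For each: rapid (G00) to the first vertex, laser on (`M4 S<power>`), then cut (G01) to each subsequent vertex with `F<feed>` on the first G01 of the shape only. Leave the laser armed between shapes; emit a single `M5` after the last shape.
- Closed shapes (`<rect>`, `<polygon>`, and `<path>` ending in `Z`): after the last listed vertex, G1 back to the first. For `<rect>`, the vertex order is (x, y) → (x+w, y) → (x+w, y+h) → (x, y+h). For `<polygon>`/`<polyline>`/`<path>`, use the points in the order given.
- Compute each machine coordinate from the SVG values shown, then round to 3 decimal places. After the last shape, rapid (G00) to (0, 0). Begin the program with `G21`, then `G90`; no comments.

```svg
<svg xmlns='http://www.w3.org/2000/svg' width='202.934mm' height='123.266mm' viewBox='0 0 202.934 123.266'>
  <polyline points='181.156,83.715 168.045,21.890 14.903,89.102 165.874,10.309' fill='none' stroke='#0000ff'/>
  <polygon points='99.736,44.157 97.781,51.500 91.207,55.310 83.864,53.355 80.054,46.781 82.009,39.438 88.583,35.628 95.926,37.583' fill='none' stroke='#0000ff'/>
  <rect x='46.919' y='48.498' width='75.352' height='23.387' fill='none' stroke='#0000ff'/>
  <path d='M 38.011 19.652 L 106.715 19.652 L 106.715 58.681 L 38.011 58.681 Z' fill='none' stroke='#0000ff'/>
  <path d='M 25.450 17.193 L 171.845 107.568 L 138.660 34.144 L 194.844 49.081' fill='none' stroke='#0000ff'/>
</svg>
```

Since the viewBox matches the mm dimensions, user units are millimetres directly. The only transform is the Y-flip y_m = 123.266 − y_svg.

Shape 1 is a open polyline drawn with `<polyline>`. Its stroke #0000ff means cut at S735, F1620. After flipping Y the toolpath is (181.156,39.551) → (168.045,101.376) → (14.903,34.164) → (165.874,112.957).

Shape 2 is a regular polygon drawn with `<polygon>`. Its stroke #0000ff means cut at S735, F1620. After flipping Y the toolpath is (99.736,79.109) → (97.781,71.766) → (91.207,67.956) → (83.864,69.911) → (80.054,76.485) → (82.009,83.828) → (88.583,87.638) → (95.926,85.683) → (99.736,79.109), returning to the start.

Shape 3 is a rectangle drawn with `<rect>`. Its stroke #0000ff means cut at S735, F1620. After flipping Y the toolpath is (46.919,74.768) → (122.271,74.768) → (122.271,51.381) → (46.919,51.381) → (46.919,74.768), returning to the start.

Shape 4 is a rectangle drawn with `<path>`. Its stroke #0000ff means cut at S735, F1620. After flipping Y the toolpath is (38.011,103.614) → (106.715,103.614) → (106.715,64.585) → (38.011,64.585) → (38.011,103.614), returning to the start.

Shape 5 is a open polyline drawn with `<path>`. Its stroke #0000ff means cut at S735, F1620. After flipping Y the toolpath is (25.450,106.073) → (171.845,15.698) → (138.660,89.122) → (194.844,74.185).

G21
G90
G00 X181.156 Y39.551
M4 S735
G01 X168.045 Y101.376 F1620
G01 X14.903 Y34.164
G01 X165.874 Y112.957
G00 X99.736 Y79.109
M4 S735
G01 X97.781 Y71.766 F1620
G01 X91.207 Y67.956
G01 X83.864 Y69.911
G01 X80.054 Y76.485
G01 X82.009 Y83.828
G01 X88.583 Y87.638
G01 X95.926 Y85.683
G01 X99.736 Y79.109
G00 X46.919 Y74.768
M4 S735
G01 X122.271 Y74.768 F1620
G01 X122.271 Y51.381
G01 X46.919 Y51.381
G01 X46.919 Y74.768
G00 X38.011 Y103.614
M4 S735
G01 X106.715 Y103.614 F1620
G01 X106.715 Y64.585
G01 X38.011 Y64.585
G01 X38.011 Y103.614
G00 X25.450 Y106.073
M4 S735
G01 X171.845 Y15.698 F1620
G01 X138.660 Y89.122
G01 X194.844 Y74.185
M5
G00 X0.000 Y0.000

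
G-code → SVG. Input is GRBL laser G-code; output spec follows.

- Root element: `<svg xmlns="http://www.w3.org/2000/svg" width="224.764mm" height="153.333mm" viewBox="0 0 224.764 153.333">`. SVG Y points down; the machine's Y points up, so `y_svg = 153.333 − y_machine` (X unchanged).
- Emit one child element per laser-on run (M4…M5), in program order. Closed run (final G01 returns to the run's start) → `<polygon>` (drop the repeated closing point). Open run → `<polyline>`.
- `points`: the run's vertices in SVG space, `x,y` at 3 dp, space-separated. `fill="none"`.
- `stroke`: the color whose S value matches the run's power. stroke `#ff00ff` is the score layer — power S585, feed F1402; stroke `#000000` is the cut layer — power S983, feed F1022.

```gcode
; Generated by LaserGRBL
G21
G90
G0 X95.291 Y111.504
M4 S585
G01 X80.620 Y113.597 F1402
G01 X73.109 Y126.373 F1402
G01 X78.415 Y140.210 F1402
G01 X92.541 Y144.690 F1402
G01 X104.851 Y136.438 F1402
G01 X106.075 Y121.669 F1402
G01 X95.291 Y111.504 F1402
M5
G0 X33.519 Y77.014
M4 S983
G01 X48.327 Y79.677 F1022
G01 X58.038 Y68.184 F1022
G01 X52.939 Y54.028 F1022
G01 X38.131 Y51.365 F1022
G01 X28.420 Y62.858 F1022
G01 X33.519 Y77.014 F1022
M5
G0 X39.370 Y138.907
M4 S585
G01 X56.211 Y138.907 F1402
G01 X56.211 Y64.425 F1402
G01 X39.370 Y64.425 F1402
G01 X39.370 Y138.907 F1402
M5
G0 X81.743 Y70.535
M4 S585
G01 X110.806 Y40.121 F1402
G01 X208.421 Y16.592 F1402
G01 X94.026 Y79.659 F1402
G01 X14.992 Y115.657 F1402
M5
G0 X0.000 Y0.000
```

<svg xmlns="http://www.w3.org/2000/svg" width="224.764mm" height="153.333mm" viewBox="0 0 224.764 153.333">
  <polygon points="95.291,41.829 80.620,39.736 73.109,26.960 78.415,13.123 92.541,8.643 104.851,16.895 106.075,31.664" fill="none" stroke="#ff00ff"/>
  <polygon points="33.519,76.319 48.327,73.656 58.038,85.149 52.939,99.305 38.131,101.968 28.420,90.475" fill="none" stroke="#000000"/>
  <polygon points="39.370,14.426 56.211,14.426 56.211,88.908 39.370,88.908" fill="none" stroke="#ff00ff"/>
  <polyline points="81.743,82.798 110.806,113.212 208.421,136.741 94.026,73.674 14.992,37.676" fill="none" stroke="#ff00ff"/>
</svg>

Machine Y-up, SVG Y-down with viewBox height 153.333, so y_svg = 153.333 − y_machine; X carries over.

Run 1: S585 ⇒ score layer `#ff00ff`. The run returns to its start, so emit a `<polygon>` with points (Y-flipped): 95.291,41.829 80.620,39.736 73.109,26.960 78.415,13.123 92.541,8.643 104.851,16.895 106.075,31.664.

Run 2: S983 ⇒ cut layer `#000000`. The run returns to its start, so emit a `<polygon>` with points (Y-flipped): 33.519,76.319 48.327,73.656 58.038,85.149 52.939,99.305 38.131,101.968 28.420,90.475.

Run 3: power S585 maps to stroke `#ff00ff` (score). The run returns to its start, so emit a `<polygon>` with points (Y-flipped): 39.370,14.426 56.211,14.426 56.211,88.908 39.370,88.908.

Run 4: the run's S585 means `#ff00ff` (score). The run is open, so emit a `<polyline>` with points (Y-flipped): 81.743,82.798 110.806,113.212 208.421,136.741 94.026,73.674 14.992,37.676.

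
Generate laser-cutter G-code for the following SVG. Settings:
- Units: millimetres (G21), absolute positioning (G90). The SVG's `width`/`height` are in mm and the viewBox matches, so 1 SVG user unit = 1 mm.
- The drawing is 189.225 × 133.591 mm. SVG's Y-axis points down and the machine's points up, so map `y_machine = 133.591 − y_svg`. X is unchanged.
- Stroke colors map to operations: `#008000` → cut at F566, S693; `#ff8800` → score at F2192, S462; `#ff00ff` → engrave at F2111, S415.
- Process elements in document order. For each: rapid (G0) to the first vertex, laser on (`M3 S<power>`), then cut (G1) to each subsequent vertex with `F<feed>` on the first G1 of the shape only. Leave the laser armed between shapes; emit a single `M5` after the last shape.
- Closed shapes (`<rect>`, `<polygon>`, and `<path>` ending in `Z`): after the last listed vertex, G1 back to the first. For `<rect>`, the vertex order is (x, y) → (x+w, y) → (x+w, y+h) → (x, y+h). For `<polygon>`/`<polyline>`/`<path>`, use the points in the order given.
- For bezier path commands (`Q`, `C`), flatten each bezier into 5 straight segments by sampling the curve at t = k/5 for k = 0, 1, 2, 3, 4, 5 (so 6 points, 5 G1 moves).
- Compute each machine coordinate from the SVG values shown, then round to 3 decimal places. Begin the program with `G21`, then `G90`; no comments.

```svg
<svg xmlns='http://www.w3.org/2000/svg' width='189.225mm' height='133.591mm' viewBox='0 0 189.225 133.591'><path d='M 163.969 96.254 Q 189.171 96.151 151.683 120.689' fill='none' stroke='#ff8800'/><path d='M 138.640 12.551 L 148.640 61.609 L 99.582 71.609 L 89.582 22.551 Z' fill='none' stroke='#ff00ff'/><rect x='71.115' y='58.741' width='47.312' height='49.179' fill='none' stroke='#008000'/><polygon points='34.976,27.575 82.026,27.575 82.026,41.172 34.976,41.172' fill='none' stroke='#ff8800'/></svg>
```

Since the viewBox matches the mm dimensions, user units are millimetres directly. The only transform is the Y-flip y_m = 133.591 − y_svg.

Shape 1 is a quadratic bezier drawn with `<path>`. Its stroke #ff8800 means score at S462, F2192. After flipping Y the toolpath is (163.969,37.337) → (171.542,36.393) → (174.100,33.477) → (171.643,28.590) → (164.171,21.732) → (151.683,12.902).

Shape 2 is a regular polygon drawn with `<path>`. Its stroke #ff00ff means engrave at S415, F2111. After flipping Y the toolpath is (138.640,121.040) → (148.640,71.982) → (99.582,61.982) → (89.582,111.040) → (138.640,121.040), returning to the start.

Shape 3 is a rectangle drawn with `<rect>`. Its stroke #008000 means cut at S693, F566. After flipping Y the toolpath is (71.115,74.850) → (118.427,74.850) → (118.427,25.671) → (71.115,25.671) → (71.115,74.850), returning to the start.

Shape 4 is a rectangle drawn with `<polygon>`. Its stroke #ff8800 means score at S462, F2192. After flipping Y the toolpath is (34.976,106.016) → (82.026,106.016) → (82.026,92.419) → (34.976,92.419) → (34.976,106.016), returning to the start.

G21
G90
G0 X163.969 Y37.337
M3 S462
G1 X171.542 Y36.393 F2192
G1 X174.100 Y33.477
G1 X171.643 Y28.590
G1 X164.171 Y21.732
G1 X151.683 Y12.902
G0 X138.640 Y121.040
M3 S415
G1 X148.640 Y71.982 F2111
G1 X99.582 Y61.982
G1 X89.582 Y111.040
G1 X138.640 Y121.040
G0 X71.115 Y74.850
M3 S693
G1 X118.427 Y74.850 F566
G1 X118.427 Y25.671
G1 X71.115 Y25.671
G1 X71.115 Y74.850
G0 X34.976 Y106.016
M3 S462
G1 X82.026 Y106.016 F2192
G1 X82.026 Y92.419
G1 X34.976 Y92.419
G1 X34.976 Y106.016
M5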